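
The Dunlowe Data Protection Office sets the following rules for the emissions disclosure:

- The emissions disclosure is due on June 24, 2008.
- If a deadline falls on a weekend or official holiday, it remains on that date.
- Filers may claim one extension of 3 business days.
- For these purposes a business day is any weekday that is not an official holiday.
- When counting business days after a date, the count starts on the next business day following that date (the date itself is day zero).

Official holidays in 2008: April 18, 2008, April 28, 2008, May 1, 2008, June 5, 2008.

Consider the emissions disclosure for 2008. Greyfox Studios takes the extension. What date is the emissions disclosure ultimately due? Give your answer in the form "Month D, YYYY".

The statutory due date is June 24, 2008.
June 24, 2008 falls on a Tuesday. The rules make no weekend/holiday allowance, so it remains June 24, 2008.
Counting 3 further business days from June 24, 2008 reaches June 27, 2008.
No adjustment is made for weekends or holidays, so June 27, 2008 stands.
So the filing is due June 27, 2008.

June 27, 2008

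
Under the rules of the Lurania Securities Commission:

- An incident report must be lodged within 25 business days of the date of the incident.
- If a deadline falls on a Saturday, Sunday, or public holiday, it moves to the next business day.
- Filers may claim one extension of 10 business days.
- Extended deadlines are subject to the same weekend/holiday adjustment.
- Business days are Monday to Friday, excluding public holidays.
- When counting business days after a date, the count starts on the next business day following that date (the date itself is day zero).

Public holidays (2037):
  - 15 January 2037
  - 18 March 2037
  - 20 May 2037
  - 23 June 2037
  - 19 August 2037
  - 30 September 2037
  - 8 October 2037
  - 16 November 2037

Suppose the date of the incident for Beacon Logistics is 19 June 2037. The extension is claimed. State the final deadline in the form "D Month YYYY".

25 business days after 19 June 2037, excluding weekends and holidays, is 27 July 2037.
27 July 2037 falls on a Monday, which is a business day, so no adjustment is needed.
Counting 10 further business days from 27 July 2037 reaches 10 August 2037.
10 August 2037 is a Monday and not a listed holiday, so it stands.
Deadline: 10 August 2037.

10 August 2037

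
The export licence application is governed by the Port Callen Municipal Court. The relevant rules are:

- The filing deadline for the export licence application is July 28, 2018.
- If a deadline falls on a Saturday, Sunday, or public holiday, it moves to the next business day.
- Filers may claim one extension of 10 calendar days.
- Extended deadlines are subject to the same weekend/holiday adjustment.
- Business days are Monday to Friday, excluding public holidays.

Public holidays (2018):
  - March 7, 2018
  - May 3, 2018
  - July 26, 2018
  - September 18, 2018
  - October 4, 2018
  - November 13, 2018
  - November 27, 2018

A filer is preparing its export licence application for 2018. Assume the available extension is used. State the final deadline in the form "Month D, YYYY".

The stated deadline is July 28, 2018.
Because July 28, 2018 is a Saturday, the deadline becomes July 30, 2018 (Monday).
With the 10-day extension, July 30, 2018 becomes August 9, 2018.
Since August 9, 2018 is a Thursday and not a holiday, the date is unchanged.
The final due date is August 9, 2018.

August 9, 2018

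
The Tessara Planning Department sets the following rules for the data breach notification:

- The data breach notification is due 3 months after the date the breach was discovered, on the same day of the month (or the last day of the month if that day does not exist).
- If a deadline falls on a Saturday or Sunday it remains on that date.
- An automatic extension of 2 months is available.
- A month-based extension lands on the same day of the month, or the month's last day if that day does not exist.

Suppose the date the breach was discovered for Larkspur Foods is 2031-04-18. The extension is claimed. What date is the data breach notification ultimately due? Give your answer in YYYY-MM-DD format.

Moving 3 months forward from 2031-04-18 on the corresponding day gives 2031-07-18.
No adjustment is made for weekends or holidays, so 2031-07-18 stands.
The 2 months extension carries 2031-07-18 to 2031-09-18.
2031-09-18 is a Thursday; no weekend or holiday adjustment applies.
Final deadline: 2031-09-18.

2031-09-18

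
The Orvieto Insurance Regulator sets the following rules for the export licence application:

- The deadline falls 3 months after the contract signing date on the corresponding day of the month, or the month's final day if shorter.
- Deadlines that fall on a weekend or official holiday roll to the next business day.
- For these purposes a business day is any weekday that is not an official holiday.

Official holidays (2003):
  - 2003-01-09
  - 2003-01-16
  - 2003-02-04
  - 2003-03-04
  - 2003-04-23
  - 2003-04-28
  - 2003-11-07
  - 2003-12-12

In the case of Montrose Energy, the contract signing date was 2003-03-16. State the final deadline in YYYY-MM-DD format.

2003-06-16

Moving 3 months forward from 2003-03-16 on the corresponding day gives 2003-06-16.
2003-06-16 (Monday) is already a business day.
The final due date is 2003-06-16.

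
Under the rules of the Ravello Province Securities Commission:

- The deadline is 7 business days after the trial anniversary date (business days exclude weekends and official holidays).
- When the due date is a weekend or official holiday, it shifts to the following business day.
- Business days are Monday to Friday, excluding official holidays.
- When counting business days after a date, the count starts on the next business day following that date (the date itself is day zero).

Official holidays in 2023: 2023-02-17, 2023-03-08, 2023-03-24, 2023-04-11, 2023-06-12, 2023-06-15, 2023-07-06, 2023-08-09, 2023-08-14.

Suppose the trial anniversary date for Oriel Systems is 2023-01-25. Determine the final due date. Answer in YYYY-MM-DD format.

7 business days after 2023-01-25, excluding weekends and holidays, is 2023-02-03.
2023-02-03 is a Friday and not a listed holiday, so it stands.
The final due date is 2023-02-03.

2023-02-03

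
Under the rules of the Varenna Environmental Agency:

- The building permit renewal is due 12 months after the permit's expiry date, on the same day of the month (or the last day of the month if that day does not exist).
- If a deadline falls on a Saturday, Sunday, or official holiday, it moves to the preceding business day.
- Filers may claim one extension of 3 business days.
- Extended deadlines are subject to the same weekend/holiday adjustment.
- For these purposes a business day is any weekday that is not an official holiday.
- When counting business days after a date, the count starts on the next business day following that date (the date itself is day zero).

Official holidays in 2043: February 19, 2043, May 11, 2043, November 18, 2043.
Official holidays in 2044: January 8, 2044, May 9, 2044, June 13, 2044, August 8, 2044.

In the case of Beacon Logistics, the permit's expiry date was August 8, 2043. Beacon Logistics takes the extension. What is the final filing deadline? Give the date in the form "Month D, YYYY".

August 11, 2044

12 months after August 8, 2043, on the same day of the month, is August 8, 2044.
Because August 8, 2044 is a listed holiday, the deadline becomes August 5, 2044 (Friday).
Applying the 3-business-day extension: 3 business days after August 5, 2044 is August 11, 2044.
August 11, 2044 falls on a Thursday, which is a business day, so no adjustment is needed.
Deadline: August 11, 2044.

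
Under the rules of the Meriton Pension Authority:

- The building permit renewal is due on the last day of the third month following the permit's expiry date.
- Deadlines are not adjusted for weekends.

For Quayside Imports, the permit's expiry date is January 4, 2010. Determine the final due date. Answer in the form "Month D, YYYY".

3 months after January 4, 2010 falls in April 2010; the last day of that month is April 30, 2010.
April 30, 2010 is a Friday; no weekend or holiday adjustment applies.
So the filing is due April 30, 2010.

April 30, 2010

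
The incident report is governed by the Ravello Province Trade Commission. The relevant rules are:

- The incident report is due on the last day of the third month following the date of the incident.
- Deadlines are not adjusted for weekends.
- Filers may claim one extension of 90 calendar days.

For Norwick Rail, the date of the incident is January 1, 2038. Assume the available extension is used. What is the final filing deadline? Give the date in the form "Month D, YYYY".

3 months after January 1, 2038 is April 2038; that month ends on April 30, 2038.
April 30, 2038 falls on a Friday. The rules make no weekend/holiday allowance, so it remains April 30, 2038.
The 90-calendar-day extension moves the deadline from April 30, 2038 to July 29, 2038.
July 29, 2038 is a Thursday; no weekend or holiday adjustment applies.
The final due date is July 29, 2038.

July 29, 2038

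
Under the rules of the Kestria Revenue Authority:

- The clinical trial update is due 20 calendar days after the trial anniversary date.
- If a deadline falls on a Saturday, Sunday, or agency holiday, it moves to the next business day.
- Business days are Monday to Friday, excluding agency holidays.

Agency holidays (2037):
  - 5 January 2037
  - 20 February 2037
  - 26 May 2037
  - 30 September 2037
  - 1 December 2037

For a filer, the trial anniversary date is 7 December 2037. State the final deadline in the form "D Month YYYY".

Trigger date 7 December 2037 + 20 calendar days = 27 December 2037.
27 December 2037 falls on a Sunday. Rolling to the next business day gives 28 December 2037, a Monday.
Final deadline: 28 December 2037.

28 December 2037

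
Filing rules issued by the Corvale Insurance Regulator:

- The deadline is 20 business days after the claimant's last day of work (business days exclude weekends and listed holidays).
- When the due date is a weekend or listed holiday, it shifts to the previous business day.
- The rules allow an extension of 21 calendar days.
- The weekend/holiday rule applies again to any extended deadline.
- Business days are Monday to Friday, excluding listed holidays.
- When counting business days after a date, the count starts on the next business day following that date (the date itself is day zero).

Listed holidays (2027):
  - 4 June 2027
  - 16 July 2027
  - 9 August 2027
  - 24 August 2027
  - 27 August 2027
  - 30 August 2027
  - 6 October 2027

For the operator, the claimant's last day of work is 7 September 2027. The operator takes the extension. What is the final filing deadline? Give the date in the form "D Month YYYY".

Counting 20 business days after 7 September 2027 (skipping weekends and listed holidays) reaches 5 October 2027.
5 October 2027 falls on a Tuesday, which is a business day, so no adjustment is needed.
With the 21-day extension, 5 October 2027 becomes 26 October 2027.
26 October 2027 is a Tuesday and not a listed holiday, so it stands.
Final deadline: 26 October 2027.

26 October 2027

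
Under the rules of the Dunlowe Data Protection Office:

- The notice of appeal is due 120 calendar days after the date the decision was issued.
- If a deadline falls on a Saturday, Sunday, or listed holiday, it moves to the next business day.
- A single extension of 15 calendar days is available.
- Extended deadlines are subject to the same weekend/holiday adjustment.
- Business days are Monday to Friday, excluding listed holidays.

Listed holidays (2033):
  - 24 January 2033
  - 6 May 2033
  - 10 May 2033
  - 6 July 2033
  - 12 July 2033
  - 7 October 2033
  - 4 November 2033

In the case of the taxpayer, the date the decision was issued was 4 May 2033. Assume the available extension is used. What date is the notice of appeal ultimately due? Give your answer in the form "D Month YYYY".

16 September 2033

120 calendar days after 4 May 2033 is 1 September 2033.
1 September 2033 falls on a Thursday, which is a business day, so no adjustment is needed.
Applying the 15-calendar-day extension: 1 September 2033 + 15 days = 16 September 2033.
16 September 2033 (Friday) is already a business day.
So the filing is due 16 September 2033.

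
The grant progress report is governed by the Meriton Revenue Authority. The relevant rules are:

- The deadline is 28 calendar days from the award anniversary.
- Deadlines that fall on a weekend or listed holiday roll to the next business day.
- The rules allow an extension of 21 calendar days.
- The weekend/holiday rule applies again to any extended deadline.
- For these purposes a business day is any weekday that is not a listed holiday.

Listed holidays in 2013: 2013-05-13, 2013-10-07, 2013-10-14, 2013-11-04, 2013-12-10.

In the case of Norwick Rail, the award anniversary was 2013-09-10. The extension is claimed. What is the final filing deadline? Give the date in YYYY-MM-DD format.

2013-10-29

28 calendar days after 2013-09-10 is 2013-10-08.
2013-10-08 is a Tuesday and not a listed holiday, so it stands.
Applying the 21-calendar-day extension: 2013-10-08 + 21 days = 2013-10-29.
2013-10-29 (Tuesday) is already a business day.
Deadline: 2013-10-29.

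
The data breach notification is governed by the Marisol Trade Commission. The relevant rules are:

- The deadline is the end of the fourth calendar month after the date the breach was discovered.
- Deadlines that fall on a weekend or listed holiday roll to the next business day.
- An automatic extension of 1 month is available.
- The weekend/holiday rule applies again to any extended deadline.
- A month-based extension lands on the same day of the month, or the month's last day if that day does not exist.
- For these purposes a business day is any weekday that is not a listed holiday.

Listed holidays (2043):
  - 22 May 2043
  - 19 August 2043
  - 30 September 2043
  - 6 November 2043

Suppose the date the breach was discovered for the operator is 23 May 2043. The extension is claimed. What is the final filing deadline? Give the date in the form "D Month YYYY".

4 months after 23 May 2043 falls in September 2043; the last day of that month is 30 September 2043.
30 September 2043 falls on a listed holiday. Rolling to the next business day gives 1 October 2043, a Thursday.
Add 1 month to 1 October 2043: 1 November 2043.
Because 1 November 2043 is a Sunday, the deadline becomes 2 November 2043 (Monday).
So the filing is due 2 November 2043.

2 November 2043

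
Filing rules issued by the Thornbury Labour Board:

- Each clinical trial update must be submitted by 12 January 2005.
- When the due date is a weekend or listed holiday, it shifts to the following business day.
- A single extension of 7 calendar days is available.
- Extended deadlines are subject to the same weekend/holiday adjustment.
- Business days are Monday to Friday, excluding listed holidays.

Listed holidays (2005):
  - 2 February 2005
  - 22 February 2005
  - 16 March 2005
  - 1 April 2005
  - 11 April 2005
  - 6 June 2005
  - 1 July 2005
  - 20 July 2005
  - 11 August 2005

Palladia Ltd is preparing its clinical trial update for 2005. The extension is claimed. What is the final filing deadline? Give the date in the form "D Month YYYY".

19 January 2005

The stated deadline is 12 January 2005.
Since 12 January 2005 is a Wednesday and not a holiday, the date is unchanged.
The 7-calendar-day extension moves the deadline from 12 January 2005 to 19 January 2005.
Since 19 January 2005 is a Wednesday and not a holiday, the date is unchanged.
The final due date is 19 January 2005.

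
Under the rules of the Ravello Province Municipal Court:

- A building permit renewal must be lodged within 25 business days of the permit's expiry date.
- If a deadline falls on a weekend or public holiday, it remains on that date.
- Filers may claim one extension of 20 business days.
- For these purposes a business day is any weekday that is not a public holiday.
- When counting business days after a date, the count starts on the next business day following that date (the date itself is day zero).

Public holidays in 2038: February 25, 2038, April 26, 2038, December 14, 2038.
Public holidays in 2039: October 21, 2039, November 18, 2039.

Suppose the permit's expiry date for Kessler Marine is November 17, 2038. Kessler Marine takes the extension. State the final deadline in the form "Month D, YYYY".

25 business days after November 17, 2038, excluding weekends and holidays, is December 23, 2038.
December 23, 2038 falls on a Thursday. The rules make no weekend/holiday allowance, so it remains December 23, 2038.
Applying the 20-business-day extension: 20 business days after December 23, 2038 is January 20, 2039.
January 20, 2039 falls on a Thursday. The rules make no weekend/holiday allowance, so it remains January 20, 2039.
Final deadline: January 20, 2039.

January 20, 2039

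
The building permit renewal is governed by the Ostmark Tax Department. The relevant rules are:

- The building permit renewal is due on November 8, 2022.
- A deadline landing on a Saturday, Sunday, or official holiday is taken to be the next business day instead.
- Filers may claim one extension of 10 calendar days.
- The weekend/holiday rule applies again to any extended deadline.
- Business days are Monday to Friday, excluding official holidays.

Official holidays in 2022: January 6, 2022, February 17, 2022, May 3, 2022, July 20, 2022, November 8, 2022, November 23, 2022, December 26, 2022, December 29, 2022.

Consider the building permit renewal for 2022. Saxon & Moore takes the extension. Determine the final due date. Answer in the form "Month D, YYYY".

Start from the fixed due date, November 8, 2022.
Because November 8, 2022 is a listed holiday, the deadline becomes November 9, 2022 (Wednesday).
The 10-calendar-day extension moves the deadline from November 9, 2022 to November 19, 2022.
November 19, 2022 is a Saturday; the next business day is November 21, 2022 (Monday).
Deadline: November 21, 2022.

November 21, 2022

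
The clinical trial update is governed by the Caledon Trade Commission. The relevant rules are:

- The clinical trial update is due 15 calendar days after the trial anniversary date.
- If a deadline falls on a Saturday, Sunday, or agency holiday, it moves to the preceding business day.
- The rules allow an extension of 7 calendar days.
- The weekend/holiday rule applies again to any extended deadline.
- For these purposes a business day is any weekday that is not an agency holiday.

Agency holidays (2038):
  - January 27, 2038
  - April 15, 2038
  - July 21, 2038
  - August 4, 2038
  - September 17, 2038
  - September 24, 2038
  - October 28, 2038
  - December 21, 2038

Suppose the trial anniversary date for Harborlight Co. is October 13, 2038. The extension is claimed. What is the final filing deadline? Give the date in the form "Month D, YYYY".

November 3, 2038

From October 13, 2038, 15 calendar days later is October 28, 2038.
October 28, 2038 is a listed holiday; the preceding business day is October 27, 2038 (Wednesday).
Applying the 7-calendar-day extension: October 27, 2038 + 7 days = November 3, 2038.
November 3, 2038 is a Wednesday and not a listed holiday, so it stands.
So the filing is due November 3, 2038.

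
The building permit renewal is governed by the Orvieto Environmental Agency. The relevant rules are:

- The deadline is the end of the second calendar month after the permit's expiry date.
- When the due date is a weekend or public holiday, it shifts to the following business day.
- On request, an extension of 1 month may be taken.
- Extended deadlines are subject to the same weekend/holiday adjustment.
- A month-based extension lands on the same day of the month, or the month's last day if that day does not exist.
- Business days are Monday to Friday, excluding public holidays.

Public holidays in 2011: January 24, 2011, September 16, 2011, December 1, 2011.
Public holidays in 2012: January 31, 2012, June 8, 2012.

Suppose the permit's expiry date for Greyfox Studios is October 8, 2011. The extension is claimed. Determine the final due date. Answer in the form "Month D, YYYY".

February 2, 2012

2 months after October 8, 2011 falls in December 2011; the last day of that month is December 31, 2011.
December 31, 2011 is a Saturday, so it moves to the next business day, January 2, 2012 (Monday).
Applying the 1 month extension: 1 month after January 2, 2012 is February 2, 2012.
February 2, 2012 is a Thursday and not a listed holiday, so it stands.
So the filing is due February 2, 2012.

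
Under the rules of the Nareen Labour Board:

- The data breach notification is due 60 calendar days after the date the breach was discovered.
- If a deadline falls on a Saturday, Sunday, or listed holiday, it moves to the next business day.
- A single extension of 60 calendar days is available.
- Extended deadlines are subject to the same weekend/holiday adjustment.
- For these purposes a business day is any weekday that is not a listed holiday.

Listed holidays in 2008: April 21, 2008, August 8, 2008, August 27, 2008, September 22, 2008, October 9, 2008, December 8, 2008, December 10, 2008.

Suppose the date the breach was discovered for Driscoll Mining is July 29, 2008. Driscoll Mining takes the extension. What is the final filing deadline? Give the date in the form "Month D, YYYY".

Trigger date July 29, 2008 + 60 calendar days = September 27, 2008.
September 27, 2008 is a Saturday, so it moves to the next business day, September 29, 2008 (Monday).
The 60-calendar-day extension moves the deadline from September 29, 2008 to November 28, 2008.
November 28, 2008 falls on a Friday, which is a business day, so no adjustment is needed.
The final due date is November 28, 2008.

November 28, 2008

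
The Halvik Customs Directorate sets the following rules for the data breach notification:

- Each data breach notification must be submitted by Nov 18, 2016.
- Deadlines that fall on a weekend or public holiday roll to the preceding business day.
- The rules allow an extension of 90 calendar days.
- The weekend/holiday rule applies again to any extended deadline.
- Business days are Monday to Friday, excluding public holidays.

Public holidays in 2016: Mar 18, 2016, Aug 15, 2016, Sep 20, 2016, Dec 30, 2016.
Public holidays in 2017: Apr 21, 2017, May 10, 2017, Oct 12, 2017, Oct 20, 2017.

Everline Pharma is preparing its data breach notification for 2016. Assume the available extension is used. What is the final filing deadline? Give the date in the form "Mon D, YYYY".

Feb 16, 2017

Start from the fixed due date, Nov 18, 2016.
Nov 18, 2016 falls on a Friday, which is a business day, so no adjustment is needed.
The 90-calendar-day extension moves the deadline from Nov 18, 2016 to Feb 16, 2017.
Since Feb 16, 2017 is a Thursday and not a holiday, the date is unchanged.
Final deadline: Feb 16, 2017.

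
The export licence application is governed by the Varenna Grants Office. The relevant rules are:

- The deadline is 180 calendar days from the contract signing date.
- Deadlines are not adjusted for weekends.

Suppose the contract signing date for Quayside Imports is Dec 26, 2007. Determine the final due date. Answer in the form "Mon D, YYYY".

Jun 23, 2008

Trigger date Dec 26, 2007 + 180 calendar days = Jun 23, 2008.
Jun 23, 2008 is a Monday; no weekend or holiday adjustment applies.
Final deadline: Jun 23, 2008.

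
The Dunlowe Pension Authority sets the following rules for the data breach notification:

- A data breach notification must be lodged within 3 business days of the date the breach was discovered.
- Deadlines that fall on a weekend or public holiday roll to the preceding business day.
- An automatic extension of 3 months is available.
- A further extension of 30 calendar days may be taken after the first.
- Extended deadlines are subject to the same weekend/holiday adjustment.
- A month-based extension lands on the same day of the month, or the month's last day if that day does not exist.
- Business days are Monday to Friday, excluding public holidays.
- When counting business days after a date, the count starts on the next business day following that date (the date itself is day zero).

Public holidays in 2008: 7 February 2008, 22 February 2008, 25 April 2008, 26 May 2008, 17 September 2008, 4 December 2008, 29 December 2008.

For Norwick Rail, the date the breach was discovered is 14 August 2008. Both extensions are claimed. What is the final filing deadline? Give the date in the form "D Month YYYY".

19 December 2008

Starting the day after 14 August 2008 and counting 3 business days lands on 19 August 2008.
19 August 2008 is a Tuesday and not a listed holiday, so it stands.
The 3 months extension carries 19 August 2008 to 19 November 2008.
Since 19 November 2008 is a Wednesday and not a holiday, the date is unchanged.
The 30-calendar-day extension moves the deadline from 19 November 2008 to 19 December 2008.
19 December 2008 falls on a Friday, which is a business day, so no adjustment is needed.
The final due date is 19 December 2008.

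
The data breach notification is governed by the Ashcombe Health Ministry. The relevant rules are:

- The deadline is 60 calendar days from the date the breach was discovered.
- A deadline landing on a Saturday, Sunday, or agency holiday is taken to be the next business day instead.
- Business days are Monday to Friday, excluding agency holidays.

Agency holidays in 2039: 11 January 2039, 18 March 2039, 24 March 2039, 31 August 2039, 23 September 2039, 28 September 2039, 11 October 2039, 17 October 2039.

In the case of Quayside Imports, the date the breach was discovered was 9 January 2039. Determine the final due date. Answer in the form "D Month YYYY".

10 March 2039

Trigger date 9 January 2039 + 60 calendar days = 10 March 2039.
10 March 2039 falls on a Thursday, which is a business day, so no adjustment is needed.
So the filing is due 10 March 2039.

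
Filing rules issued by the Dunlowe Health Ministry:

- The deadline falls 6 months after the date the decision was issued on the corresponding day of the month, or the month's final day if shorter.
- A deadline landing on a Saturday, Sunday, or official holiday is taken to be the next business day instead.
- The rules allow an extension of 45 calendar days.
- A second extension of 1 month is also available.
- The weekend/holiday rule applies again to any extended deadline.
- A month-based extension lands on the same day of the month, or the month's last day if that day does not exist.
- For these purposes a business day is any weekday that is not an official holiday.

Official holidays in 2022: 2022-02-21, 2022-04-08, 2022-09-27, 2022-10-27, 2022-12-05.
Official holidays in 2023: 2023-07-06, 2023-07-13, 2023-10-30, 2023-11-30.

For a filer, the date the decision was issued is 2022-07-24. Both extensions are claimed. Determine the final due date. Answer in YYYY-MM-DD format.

2023-04-10

6 months after 2022-07-24, on the same day of the month, is 2023-01-24.
2023-01-24 is a Tuesday and not a listed holiday, so it stands.
Add the 45 calendar-day extension to 2023-01-24: 2023-03-10.
2023-03-10 (Friday) is already a business day.
Applying the 1 month extension: 1 month after 2023-03-10 is 2023-04-10.
2023-04-10 is a Monday and not a listed holiday, so it stands.
So the filing is due 2023-04-10.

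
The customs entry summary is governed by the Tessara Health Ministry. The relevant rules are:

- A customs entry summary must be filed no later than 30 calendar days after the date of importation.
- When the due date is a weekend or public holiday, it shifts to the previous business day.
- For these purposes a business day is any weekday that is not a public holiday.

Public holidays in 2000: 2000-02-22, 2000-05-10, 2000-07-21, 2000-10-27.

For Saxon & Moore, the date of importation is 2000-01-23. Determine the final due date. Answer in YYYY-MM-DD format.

2000-02-21

From 2000-01-23, 30 calendar days later is 2000-02-22.
2000-02-22 is a listed holiday, so it moves to the preceding business day, 2000-02-21 (Monday).
Final deadline: 2000-02-21.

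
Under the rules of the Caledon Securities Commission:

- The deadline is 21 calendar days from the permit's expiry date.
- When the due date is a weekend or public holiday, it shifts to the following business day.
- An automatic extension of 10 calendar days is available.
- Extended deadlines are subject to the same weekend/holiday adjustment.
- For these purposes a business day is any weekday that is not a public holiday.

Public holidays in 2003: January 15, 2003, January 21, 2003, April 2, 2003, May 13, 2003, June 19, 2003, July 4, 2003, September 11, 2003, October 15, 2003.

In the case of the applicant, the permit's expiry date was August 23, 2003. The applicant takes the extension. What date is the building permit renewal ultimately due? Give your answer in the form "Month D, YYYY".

21 calendar days after August 23, 2003 is September 13, 2003.
September 13, 2003 falls on a Saturday. Rolling to the next business day gives September 15, 2003, a Monday.
The 10-calendar-day extension moves the deadline from September 15, 2003 to September 25, 2003.
Since September 25, 2003 is a Thursday and not a holiday, the date is unchanged.
Final deadline: September 25, 2003.

September 25, 2003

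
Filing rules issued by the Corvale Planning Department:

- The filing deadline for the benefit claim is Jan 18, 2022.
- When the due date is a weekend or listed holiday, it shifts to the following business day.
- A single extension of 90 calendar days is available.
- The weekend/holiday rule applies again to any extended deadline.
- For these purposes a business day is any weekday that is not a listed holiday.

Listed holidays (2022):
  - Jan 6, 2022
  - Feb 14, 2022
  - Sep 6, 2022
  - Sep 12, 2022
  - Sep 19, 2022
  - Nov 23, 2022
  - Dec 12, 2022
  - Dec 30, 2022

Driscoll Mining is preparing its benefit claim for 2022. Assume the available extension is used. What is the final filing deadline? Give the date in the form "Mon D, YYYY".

Apr 18, 2022

The statutory due date is Jan 18, 2022.
Since Jan 18, 2022 is a Tuesday and not a holiday, the date is unchanged.
Add the 90 calendar-day extension to Jan 18, 2022: Apr 18, 2022.
Apr 18, 2022 (Monday) is already a business day.
The final due date is Apr 18, 2022.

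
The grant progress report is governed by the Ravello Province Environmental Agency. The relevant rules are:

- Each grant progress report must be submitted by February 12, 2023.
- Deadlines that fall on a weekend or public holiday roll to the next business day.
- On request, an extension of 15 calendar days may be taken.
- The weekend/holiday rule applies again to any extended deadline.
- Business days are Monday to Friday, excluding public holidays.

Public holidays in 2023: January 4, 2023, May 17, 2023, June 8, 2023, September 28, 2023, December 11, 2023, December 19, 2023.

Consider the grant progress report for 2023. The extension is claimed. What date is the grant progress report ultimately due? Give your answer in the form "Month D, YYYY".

Start from the fixed due date, February 12, 2023.
February 12, 2023 is a Sunday; the next business day is February 13, 2023 (Monday).
Applying the 15-calendar-day extension: February 13, 2023 + 15 days = February 28, 2023.
February 28, 2023 is a Tuesday and not a listed holiday, so it stands.
Final deadline: February 28, 2023.

February 28, 2023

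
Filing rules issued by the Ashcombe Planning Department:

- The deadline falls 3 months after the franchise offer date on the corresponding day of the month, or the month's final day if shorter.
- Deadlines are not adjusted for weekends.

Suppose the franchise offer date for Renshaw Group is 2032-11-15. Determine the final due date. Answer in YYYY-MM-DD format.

3 months from 2032-11-15 is 2033-02-15.
2033-02-15 is a Tuesday; no weekend or holiday adjustment applies.
The final due date is 2033-02-15.

2033-02-15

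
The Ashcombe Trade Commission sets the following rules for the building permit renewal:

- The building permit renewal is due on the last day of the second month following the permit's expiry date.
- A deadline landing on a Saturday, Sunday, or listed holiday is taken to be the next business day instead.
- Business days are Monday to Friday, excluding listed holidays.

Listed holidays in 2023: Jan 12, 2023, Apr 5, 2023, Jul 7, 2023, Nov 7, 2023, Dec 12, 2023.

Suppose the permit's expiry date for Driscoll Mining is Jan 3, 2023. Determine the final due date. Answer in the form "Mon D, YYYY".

Mar 31, 2023

2 months after Jan 3, 2023 is March 2023; that month ends on Mar 31, 2023.
Mar 31, 2023 falls on a Friday, which is a business day, so no adjustment is needed.
Deadline: Mar 31, 2023.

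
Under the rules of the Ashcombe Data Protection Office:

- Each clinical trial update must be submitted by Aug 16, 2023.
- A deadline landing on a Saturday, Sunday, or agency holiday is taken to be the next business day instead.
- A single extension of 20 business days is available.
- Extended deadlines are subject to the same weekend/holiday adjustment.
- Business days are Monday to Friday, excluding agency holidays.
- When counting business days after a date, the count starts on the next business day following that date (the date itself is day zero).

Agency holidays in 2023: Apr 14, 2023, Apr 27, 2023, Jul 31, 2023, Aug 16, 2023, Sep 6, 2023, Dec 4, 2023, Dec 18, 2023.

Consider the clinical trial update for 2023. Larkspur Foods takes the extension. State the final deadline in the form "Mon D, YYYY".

The statutory due date is Aug 16, 2023.
Aug 16, 2023 falls on a listed holiday. Rolling to the next business day gives Aug 17, 2023, a Thursday.
The 20-business-day extension runs from Aug 17, 2023 to Sep 15, 2023.
Sep 15, 2023 is a Friday and not a listed holiday, so it stands.
The final due date is Sep 15, 2023.

Sep 15, 2023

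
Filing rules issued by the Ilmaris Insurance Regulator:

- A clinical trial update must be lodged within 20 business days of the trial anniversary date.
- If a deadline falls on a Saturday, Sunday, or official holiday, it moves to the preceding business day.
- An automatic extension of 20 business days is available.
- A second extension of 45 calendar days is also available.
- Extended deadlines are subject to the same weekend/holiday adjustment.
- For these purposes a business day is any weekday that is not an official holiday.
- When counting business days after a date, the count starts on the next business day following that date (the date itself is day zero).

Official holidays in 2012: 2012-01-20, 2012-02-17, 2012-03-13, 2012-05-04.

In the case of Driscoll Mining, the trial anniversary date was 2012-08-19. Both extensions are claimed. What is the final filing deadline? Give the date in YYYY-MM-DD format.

20 business days after 2012-08-19, excluding weekends and holidays, is 2012-09-14.
Since 2012-09-14 is a Friday and not a holiday, the date is unchanged.
The 20-business-day extension runs from 2012-09-14 to 2012-10-12.
2012-10-12 is a Friday and not a listed holiday, so it stands.
Add the 45 calendar-day extension to 2012-10-12: 2012-11-26.
2012-11-26 is a Monday and not a listed holiday, so it stands.
So the filing is due 2012-11-26.

2012-11-26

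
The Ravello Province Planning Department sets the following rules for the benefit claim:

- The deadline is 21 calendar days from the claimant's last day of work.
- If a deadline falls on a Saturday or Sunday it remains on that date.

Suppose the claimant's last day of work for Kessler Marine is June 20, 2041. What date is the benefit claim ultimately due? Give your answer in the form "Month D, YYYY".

July 11, 2041

Adding 21 calendar days to June 20, 2041 gives July 11, 2041.
No adjustment is made for weekends or holidays, so July 11, 2041 stands.
So the filing is due July 11, 2041.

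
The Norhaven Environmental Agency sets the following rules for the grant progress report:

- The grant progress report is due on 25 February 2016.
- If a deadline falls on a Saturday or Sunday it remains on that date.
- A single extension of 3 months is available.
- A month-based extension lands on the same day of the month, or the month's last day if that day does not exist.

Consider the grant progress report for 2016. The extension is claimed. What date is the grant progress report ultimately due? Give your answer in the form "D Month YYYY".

The stated deadline is 25 February 2016.
25 February 2016 is a Thursday; no weekend or holiday adjustment applies.
Add 3 months to 25 February 2016: 25 May 2016.
25 May 2016 is a Wednesday; no weekend or holiday adjustment applies.
Deadline: 25 May 2016.

25 May 2016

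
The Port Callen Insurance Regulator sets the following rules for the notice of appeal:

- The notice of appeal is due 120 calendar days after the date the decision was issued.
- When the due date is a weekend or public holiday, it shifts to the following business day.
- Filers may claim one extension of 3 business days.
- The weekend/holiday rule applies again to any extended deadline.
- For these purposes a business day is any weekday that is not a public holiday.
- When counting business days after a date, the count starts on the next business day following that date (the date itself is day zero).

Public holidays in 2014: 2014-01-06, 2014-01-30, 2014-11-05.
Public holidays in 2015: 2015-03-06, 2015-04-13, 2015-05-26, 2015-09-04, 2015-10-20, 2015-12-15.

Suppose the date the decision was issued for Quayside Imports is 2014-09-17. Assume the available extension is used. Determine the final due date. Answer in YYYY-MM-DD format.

2015-01-20

Adding 120 calendar days to 2014-09-17 gives 2015-01-15.
2015-01-15 is a Thursday and not a listed holiday, so it stands.
Applying the 3-business-day extension: 3 business days after 2015-01-15 is 2015-01-20.
2015-01-20 (Tuesday) is already a business day.
The final due date is 2015-01-20.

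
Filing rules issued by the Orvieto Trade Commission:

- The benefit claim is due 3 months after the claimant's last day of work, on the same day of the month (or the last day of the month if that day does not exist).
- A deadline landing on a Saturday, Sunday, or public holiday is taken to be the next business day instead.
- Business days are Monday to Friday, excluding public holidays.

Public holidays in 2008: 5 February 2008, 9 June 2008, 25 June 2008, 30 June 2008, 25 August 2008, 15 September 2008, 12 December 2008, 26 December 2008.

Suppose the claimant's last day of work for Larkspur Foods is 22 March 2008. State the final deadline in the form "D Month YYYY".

23 June 2008

3 months from 22 March 2008 is 22 June 2008.
22 June 2008 falls on a Sunday. Rolling to the next business day gives 23 June 2008, a Monday.
So the filing is due 23 June 2008.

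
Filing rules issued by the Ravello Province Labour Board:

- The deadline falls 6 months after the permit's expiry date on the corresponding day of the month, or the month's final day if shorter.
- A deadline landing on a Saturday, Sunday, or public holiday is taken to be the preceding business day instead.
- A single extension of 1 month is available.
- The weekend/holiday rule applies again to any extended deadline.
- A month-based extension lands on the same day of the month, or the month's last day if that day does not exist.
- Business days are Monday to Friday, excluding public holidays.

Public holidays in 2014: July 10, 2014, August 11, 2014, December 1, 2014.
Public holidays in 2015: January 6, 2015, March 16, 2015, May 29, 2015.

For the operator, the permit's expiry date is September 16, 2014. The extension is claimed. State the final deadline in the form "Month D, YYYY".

April 13, 2015

Moving 6 months forward from September 16, 2014 on the corresponding day gives March 16, 2015.
March 16, 2015 is a listed holiday; the preceding business day is March 13, 2015 (Friday).
Add 1 month to March 13, 2015: April 13, 2015.
April 13, 2015 (Monday) is already a business day.
Deadline: April 13, 2015.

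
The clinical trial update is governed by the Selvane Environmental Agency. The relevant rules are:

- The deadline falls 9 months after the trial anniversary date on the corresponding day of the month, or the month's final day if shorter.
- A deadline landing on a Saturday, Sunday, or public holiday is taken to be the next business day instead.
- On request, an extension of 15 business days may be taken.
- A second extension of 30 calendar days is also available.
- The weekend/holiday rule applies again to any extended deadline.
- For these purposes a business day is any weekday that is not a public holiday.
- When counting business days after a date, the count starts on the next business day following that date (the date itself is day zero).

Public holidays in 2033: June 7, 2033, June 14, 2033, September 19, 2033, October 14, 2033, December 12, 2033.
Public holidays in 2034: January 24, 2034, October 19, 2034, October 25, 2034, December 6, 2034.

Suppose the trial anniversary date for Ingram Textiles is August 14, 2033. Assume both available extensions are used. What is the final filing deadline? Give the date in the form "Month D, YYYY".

9 months after August 14, 2033, on the same day of the month, is May 14, 2034.
May 14, 2034 is a Sunday; the next business day is May 15, 2034 (Monday).
Counting 15 further business days from May 15, 2034 reaches June 5, 2034.
June 5, 2034 is a Monday and not a listed holiday, so it stands.
Applying the 30-calendar-day extension: June 5, 2034 + 30 days = July 5, 2034.
July 5, 2034 falls on a Wednesday, which is a business day, so no adjustment is needed.
So the filing is due July 5, 2034.

July 5, 2034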